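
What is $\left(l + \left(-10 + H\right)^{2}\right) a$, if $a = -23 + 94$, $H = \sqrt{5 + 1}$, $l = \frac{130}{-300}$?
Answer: $\frac{224857}{30} - 1420 \sqrt{6} \approx 4017.0$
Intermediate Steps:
$l = - \frac{13}{30}$ ($l = 130 \left(- \frac{1}{300}\right) = - \frac{13}{30} \approx -0.43333$)
$H = \sqrt{6} \approx 2.4495$
$a = 71$
$\left(l + \left(-10 + H\right)^{2}\right) a = \left(- \frac{13}{30} + \left(-10 + \sqrt{6}\right)^{2}\right) 71 = - \frac{923}{30} + 71 \left(-10 + \sqrt{6}\right)^{2}$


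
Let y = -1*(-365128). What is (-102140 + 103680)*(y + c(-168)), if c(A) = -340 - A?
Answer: 562032240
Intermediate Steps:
y = 365128
(-102140 + 103680)*(y + c(-168)) = (-102140 + 103680)*(365128 + (-340 - 1*(-168))) = 1540*(365128 + (-340 + 168)) = 1540*(365128 - 172) = 1540*364956 = 562032240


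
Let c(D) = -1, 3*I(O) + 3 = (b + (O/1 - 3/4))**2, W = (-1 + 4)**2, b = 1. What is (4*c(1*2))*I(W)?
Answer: -1321/12 ≈ -110.08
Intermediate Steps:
W = 9 (W = 3**2 = 9)
I(O) = -1 + (1/4 + O)**2/3 (I(O) = -1 + (1 + (O/1 - 3/4))**2/3 = -1 + (1 + (O*1 - 3*1/4))**2/3 = -1 + (1 + (O - 3/4))**2/3 = -1 + (1 + (-3/4 + O))**2/3 = -1 + (1/4 + O)**2/3)
(4*c(1*2))*I(W) = (4*(-1))*(-1 + (1 + 4*9)**2/48) = -4*(-1 + (1 + 36)**2/48) = -4*(-1 + (1/48)*37**2) = -4*(-1 + (1/48)*1369) = -4*(-1 + 1369/48) = -4*1321/48 = -1321/12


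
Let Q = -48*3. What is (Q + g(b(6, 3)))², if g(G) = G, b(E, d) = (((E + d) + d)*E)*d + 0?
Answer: 5184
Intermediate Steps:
Q = -144
b(E, d) = E*d*(E + 2*d) (b(E, d) = ((E + 2*d)*E)*d + 0 = (E*(E + 2*d))*d + 0 = E*d*(E + 2*d) + 0 = E*d*(E + 2*d))
(Q + g(b(6, 3)))² = (-144 + 6*3*(6 + 2*3))² = (-144 + 6*3*(6 + 6))² = (-144 + 6*3*12)² = (-144 + 216)² = 72² = 5184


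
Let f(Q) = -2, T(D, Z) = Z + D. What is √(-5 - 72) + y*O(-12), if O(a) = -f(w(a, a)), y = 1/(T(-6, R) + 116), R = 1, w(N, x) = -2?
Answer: 2/111 + I*√77 ≈ 0.018018 + 8.775*I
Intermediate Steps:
T(D, Z) = D + Z
y = 1/111 (y = 1/((-6 + 1) + 116) = 1/(-5 + 116) = 1/111 ≈ 0.0090090)
O(a) = 2 (O(a) = -1*(-2) = 2)
√(-5 - 72) + y*O(-12) = √(-5 - 72) + (1/111)*2 = √(-77) + 2/111 = I*√77 + 2/111 = 2/111 + I*√77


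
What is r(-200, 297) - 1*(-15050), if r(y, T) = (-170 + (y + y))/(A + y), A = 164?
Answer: 90395/6 ≈ 15066.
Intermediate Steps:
r(y, T) = (-170 + 2*y)/(164 + y) (r(y, T) = (-170 + (y + y))/(164 + y) = (-170 + 2*y)/(164 + y))
r(-200, 297) - 1*(-15050) = 2*(-85 - 200)/(164 - 200) - 1*(-15050) = 2*(-285)/(-36) + 15050 = 2*(-1/36)*(-285) + 15050 = 95/6 + 15050 = 90395/6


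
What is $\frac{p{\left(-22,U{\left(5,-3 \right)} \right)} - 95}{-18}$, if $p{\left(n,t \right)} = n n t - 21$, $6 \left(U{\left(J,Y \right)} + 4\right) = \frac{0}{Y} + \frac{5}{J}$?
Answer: $\frac{2957}{27} \approx 109.52$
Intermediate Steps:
$U{\left(J,Y \right)} = -4 + \frac{5}{6 J}$ ($U{\left(J,Y \right)} = -4 + \frac{\frac{0}{Y} + \frac{5}{J}}{6} = -4 + \frac{0 + \frac{5}{J}}{6} = -4 + \frac{5 \frac{1}{J}}{6} = -4 + \frac{5}{6 J}$)
$p{\left(n,t \right)} = -21 + t n^{2}$ ($p{\left(n,t \right)} = n^{2} t - 21 = t n^{2} - 21 = -21 + t n^{2}$)
$\frac{p{\left(-22,U{\left(5,-3 \right)} \right)} - 95}{-18} = \frac{\left(-21 + \left(-4 + \frac{5}{6 \cdot 5}\right) \left(-22\right)^{2}\right) - 95}{-18} = \left(\left(-21 + \left(-4 + \frac{5}{6} \cdot \frac{1}{5}\right) 484\right) - 95\right) \left(- \frac{1}{18}\right) = \left(\left(-21 + \left(-4 + \frac{1}{6}\right) 484\right) - 95\right) \left(- \frac{1}{18}\right) = \left(\left(-21 - \frac{5566}{3}\right) - 95\right) \left(- \frac{1}{18}\right) = \left(- \frac{5629}{3} - 95\right) \left(- \frac{1}{18}\right) = \left(- \frac{5914}{3}\right) \left(- \frac{1}{18}\right) = \frac{2957}{27}$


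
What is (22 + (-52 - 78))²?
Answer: 11664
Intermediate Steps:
(22 + (-52 - 78))² = (22 - 130)² = (-108)² = 11664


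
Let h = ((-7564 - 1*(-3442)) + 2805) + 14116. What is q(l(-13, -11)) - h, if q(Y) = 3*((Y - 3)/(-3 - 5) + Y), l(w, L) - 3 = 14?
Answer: -51013/4 ≈ -12753.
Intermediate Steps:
l(w, L) = 17 (l(w, L) = 3 + 14 = 17)
q(Y) = 9/8 + 21*Y/8 (q(Y) = 3*((-3 + Y)/(-8) + Y) = 3*((-3 + Y)*(-⅛) + Y) = 3*((3/8 - Y/8) + Y) = 3*(3/8 + 7*Y/8) = 9/8 + 21*Y/8)
h = 12799 (h = ((-7564 + 3442) + 2805) + 14116 = (-4122 + 2805) + 14116 = -1317 + 14116 = 12799)
q(l(-13, -11)) - h = (9/8 + (21/8)*17) - 1*12799 = (9/8 + 357/8) - 12799 = 183/4 - 12799 = -51013/4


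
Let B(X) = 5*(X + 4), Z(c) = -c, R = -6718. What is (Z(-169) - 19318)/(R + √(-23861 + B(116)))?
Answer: 3298538/1157815 + 491*I*√23261/1157815 ≈ 2.8489 + 0.064678*I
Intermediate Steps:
B(X) = 20 + 5*X (B(X) = 5*(4 + X) = 20 + 5*X)
(Z(-169) - 19318)/(R + √(-23861 + B(116))) = (-1*(-169) - 19318)/(-6718 + √(-23861 + (20 + 5*116))) = (169 - 19318)/(-6718 + √(-23861 + (20 + 580))) = -19149/(-6718 + √(-23861 + 600)) = -19149/(-6718 + √(-23261)) = -19149/(-6718 + I*√23261)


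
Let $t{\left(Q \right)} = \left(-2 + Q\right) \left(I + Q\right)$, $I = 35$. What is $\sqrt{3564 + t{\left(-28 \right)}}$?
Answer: $\sqrt{3354} \approx 57.914$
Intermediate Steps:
$t{\left(Q \right)} = \left(-2 + Q\right) \left(35 + Q\right)$
$\sqrt{3564 + t{\left(-28 \right)}} = \sqrt{3564 + \left(-70 + \left(-28\right)^{2} + 33 \left(-28\right)\right)} = \sqrt{3564 - 210} = \sqrt{3354}$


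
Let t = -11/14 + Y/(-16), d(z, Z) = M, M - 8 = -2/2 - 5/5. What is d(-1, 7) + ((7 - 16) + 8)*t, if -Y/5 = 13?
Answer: 305/112 ≈ 2.7232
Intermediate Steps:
Y = -65 (Y = -5*13 = -65)
M = 6 (M = 8 + (-2/2 - 5/5) = 8 + (-2*½ - 5*⅕) = 8 + (-1 - 1) = 8 - 2 = 6)
d(z, Z) = 6
t = 367/112 (t = -11/14 - 65/(-16) = -11*1/14 - 65*(-1/16) = -11/14 + 65/16 = 367/112 ≈ 3.2768)
d(-1, 7) + ((7 - 16) + 8)*t = 6 + ((7 - 16) + 8)*(367/112) = 6 + (-9 + 8)*(367/112) = 6 - 1*367/112 = 6 - 367/112 = 305/112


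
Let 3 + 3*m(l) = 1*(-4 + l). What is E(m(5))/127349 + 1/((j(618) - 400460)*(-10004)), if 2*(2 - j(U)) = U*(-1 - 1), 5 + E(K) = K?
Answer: -7555511897/169798639498880 ≈ -4.4497e-5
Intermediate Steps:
m(l) = -7/3 + l/3 (m(l) = -1 + (1*(-4 + l))/3 = -1 + (-4 + l)/3 = -1 + (-4/3 + l/3) = -7/3 + l/3)
E(K) = -5 + K
j(U) = 2 + U (j(U) = 2 - U*(-1 - 1)/2 = 2 - U*(-2)/2 = 2 - (-1)*U = 2 + U)
E(m(5))/127349 + 1/((j(618) - 400460)*(-10004)) = (-5 + (-7/3 + (1/3)*5))/127349 + 1/(((2 + 618) - 400460)*(-10004)) = (-5 + (-7/3 + 5/3))*(1/127349) - 1/10004/(620 - 400460) = (-5 - 2/3)*(1/127349) - 1/10004/(-399840) = -17/3*1/127349 - 1/399840*(-1/10004) = -17/382047 + 1/3999999360 = -7555511897/169798639498880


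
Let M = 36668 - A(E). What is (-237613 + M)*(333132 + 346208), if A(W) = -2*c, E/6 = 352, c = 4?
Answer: -136504541580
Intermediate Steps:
E = 2112 (E = 6*352 = 2112)
A(W) = -8 (A(W) = -2*4 = -8)
M = 36676 (M = 36668 - 1*(-8) = 36668 + 8 = 36676)
(-237613 + M)*(333132 + 346208) = (-237613 + 36676)*(333132 + 346208) = -200937*679340 = -136504541580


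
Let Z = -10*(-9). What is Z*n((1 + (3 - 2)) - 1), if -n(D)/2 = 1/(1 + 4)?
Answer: -36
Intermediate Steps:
n(D) = -⅖ (n(D) = -2/(1 + 4) = -2/5 = -2*⅕ = -⅖)
Z = 90
Z*n((1 + (3 - 2)) - 1) = 90*(-⅖) = -36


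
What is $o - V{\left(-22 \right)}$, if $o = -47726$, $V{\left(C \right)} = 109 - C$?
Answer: $-47857$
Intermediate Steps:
$o - V{\left(-22 \right)} = -47726 - \left(109 - -22\right) = -47726 - \left(109 + 22\right) = -47726 - 131 = -47857$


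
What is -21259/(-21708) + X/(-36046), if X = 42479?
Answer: -1162927/5839452 ≈ -0.19915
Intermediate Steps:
-21259/(-21708) + X/(-36046) = -21259/(-21708) + 42479/(-36046) = -21259*(-1/21708) + 42479*(-1/36046) = 21259/21708 - 42479/36046 = -1162927/5839452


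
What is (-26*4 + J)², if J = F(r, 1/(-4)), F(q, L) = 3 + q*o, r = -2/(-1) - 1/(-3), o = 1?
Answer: 87616/9 ≈ 9735.1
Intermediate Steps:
r = 7/3 (r = -2*(-1) - 1*(-⅓) = 2 + ⅓ = 7/3 ≈ 2.3333)
F(q, L) = 3 + q (F(q, L) = 3 + q*1 = 3 + q)
J = 16/3 (J = 3 + 7/3 = 16/3 ≈ 5.3333)
(-26*4 + J)² = (-26*4 + 16/3)² = (-104 + 16/3)² = (-296/3)² = 87616/9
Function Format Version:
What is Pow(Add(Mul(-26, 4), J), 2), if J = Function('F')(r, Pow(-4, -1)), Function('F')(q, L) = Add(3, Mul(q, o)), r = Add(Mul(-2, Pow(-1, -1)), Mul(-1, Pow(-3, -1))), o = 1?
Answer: Rational(87616, 9) ≈ 9735.1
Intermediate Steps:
r = Rational(7, 3) (r = Add(Mul(-2, -1), Mul(-1, Rational(-1, 3))) = Add(2, Rational(1, 3)) = Rational(7, 3) ≈ 2.3333)
Function('F')(q, L) = Add(3, q) (Function('F')(q, L) = Add(3, Mul(q, 1)) = Add(3, q))
J = Rational(16, 3) (J = Add(3, Rational(7, 3)) = Rational(16, 3) ≈ 5.3333)
Pow(Add(Mul(-26, 4), J), 2) = Pow(Add(Mul(-26, 4), Rational(16, 3)), 2) = Pow(Add(-104, Rational(16, 3)), 2) = Pow(Rational(-296, 3), 2) = Rational(87616, 9)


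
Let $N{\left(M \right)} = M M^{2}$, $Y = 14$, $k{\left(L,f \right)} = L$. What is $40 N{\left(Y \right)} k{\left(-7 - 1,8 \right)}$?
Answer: $-878080$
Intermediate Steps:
$N{\left(M \right)} = M^{3}$
$40 N{\left(Y \right)} k{\left(-7 - 1,8 \right)} = 40 \cdot 14^{3} \left(-7 - 1\right) = 40 \cdot 2744 \left(-7 - 1\right) = 109760 \left(-8\right) = -878080$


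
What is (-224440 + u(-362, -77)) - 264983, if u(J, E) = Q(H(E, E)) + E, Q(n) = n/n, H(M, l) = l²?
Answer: -489499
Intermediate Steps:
Q(n) = 1
u(J, E) = 1 + E
(-224440 + u(-362, -77)) - 264983 = (-224440 + (1 - 77)) - 264983 = (-224440 - 76) - 264983 = -224516 - 264983 = -489499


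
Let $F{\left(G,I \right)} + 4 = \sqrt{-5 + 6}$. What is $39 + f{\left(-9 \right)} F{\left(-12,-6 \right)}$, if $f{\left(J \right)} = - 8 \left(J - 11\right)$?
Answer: $-441$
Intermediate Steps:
$F{\left(G,I \right)} = -3$ ($F{\left(G,I \right)} = -4 + \sqrt{-5 + 6} = -4 + \sqrt{1} = -4 + 1 = -3$)
$f{\left(J \right)} = 88 - 8 J$ ($f{\left(J \right)} = - 8 \left(-11 + J\right) = 88 - 8 J$)
$39 + f{\left(-9 \right)} F{\left(-12,-6 \right)} = 39 + \left(88 - -72\right) \left(-3\right) = 39 + \left(88 + 72\right) \left(-3\right) = 39 + 160 \left(-3\right) = 39 - 480 = -441$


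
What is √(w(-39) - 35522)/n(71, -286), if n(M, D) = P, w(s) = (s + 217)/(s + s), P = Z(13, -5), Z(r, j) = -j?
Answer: I*√54032433/195 ≈ 37.696*I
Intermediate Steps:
P = 5 (P = -1*(-5) = 5)
w(s) = (217 + s)/(2*s) (w(s) = (217 + s)/((2*s)) = (217 + s)*(1/(2*s)) = (217 + s)/(2*s))
n(M, D) = 5
√(w(-39) - 35522)/n(71, -286) = √((½)*(217 - 39)/(-39) - 35522)/5 = √((½)*(-1/39)*178 - 35522)*(⅕) = √(-89/39 - 35522)*(⅕) = √(-1385447/39)*(⅕) = (I*√54032433/39)*(⅕) = I*√54032433/195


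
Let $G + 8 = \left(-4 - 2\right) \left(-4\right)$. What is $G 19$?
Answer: $304$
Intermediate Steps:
$G = 16$ ($G = -8 + \left(-4 - 2\right) \left(-4\right) = -8 - -24 = -8 + 24 = 16$)
$G 19 = 16 \cdot 19 = 304$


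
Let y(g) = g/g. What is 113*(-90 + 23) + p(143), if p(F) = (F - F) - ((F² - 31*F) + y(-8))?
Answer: -23588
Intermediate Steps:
y(g) = 1
p(F) = -1 - F² + 31*F (p(F) = (F - F) - ((F² - 31*F) + 1) = 0 - (1 + F² - 31*F) = 0 + (-1 - F² + 31*F) = -1 - F² + 31*F)
113*(-90 + 23) + p(143) = 113*(-90 + 23) + (-1 - 1*143² + 31*143) = 113*(-67) + (-1 - 1*20449 + 4433) = -7571 + (-1 - 20449 + 4433) = -7571 - 16017 = -23588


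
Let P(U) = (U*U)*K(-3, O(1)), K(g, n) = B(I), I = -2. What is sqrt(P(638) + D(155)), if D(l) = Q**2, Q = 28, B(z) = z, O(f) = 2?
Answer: 2*I*sqrt(203326) ≈ 901.83*I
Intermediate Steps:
K(g, n) = -2
P(U) = -2*U**2 (P(U) = (U*U)*(-2) = U**2*(-2) = -2*U**2)
D(l) = 784 (D(l) = 28**2 = 784)
sqrt(P(638) + D(155)) = sqrt(-2*638**2 + 784) = sqrt(-2*407044 + 784) = sqrt(-814088 + 784) = sqrt(-813304) = 2*I*sqrt(203326)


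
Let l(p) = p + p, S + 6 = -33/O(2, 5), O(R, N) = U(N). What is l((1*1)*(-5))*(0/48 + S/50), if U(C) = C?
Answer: 63/25 ≈ 2.5200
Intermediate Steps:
O(R, N) = N
S = -63/5 (S = -6 - 33/5 = -63/5 ≈ -12.600)
l(p) = 2*p
l((1*1)*(-5))*(0/48 + S/50) = (2*((1*1)*(-5)))*(0/48 - 63/5/50) = (2*(1*(-5)))*(0*(1/48) - 63/5*1/50) = (2*(-5))*(0 - 63/250) = -10*(-63/250) = 63/25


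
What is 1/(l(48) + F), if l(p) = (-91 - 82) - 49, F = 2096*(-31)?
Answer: -1/65198 ≈ -1.5338e-5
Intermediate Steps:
F = -64976
l(p) = -222 (l(p) = -173 - 49 = -222)
1/(l(48) + F) = 1/(-222 - 64976) = 1/(-65198) = -1/65198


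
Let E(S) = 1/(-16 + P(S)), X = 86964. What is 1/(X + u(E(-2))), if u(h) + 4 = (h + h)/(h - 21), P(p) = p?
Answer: 379/32957842 ≈ 1.1500e-5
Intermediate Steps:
E(S) = 1/(-16 + S)
u(h) = -4 + 2*h/(-21 + h) (u(h) = -4 + (h + h)/(h - 21) = -4 + (2*h)/(-21 + h) = -4 + 2*h/(-21 + h))
1/(X + u(E(-2))) = 1/(86964 + 2*(42 - 1/(-16 - 2))/(-21 + 1/(-16 - 2))) = 1/(86964 + 2*(42 - 1/(-18))/(-21 + 1/(-18))) = 1/(86964 + 2*(42 - 1*(-1/18))/(-21 - 1/18)) = 1/(86964 + 2*(42 + 1/18)/(-379/18)) = 1/(86964 + 2*(-18/379)*(757/18)) = 1/(86964 - 1514/379) = 1/(32957842/379) = 379/32957842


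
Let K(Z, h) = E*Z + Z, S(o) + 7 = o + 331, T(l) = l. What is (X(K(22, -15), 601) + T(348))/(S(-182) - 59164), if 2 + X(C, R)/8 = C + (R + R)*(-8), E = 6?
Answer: 37682/29511 ≈ 1.2769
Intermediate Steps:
S(o) = 324 + o (S(o) = -7 + (o + 331) = -7 + (331 + o) = 324 + o)
K(Z, h) = 7*Z (K(Z, h) = 6*Z + Z = 7*Z)
X(C, R) = -16 - 128*R + 8*C (X(C, R) = -16 + 8*(C + (R + R)*(-8)) = -16 + 8*(C + (2*R)*(-8)) = -16 + 8*(C - 16*R) = -16 + (-128*R + 8*C) = -16 - 128*R + 8*C)
(X(K(22, -15), 601) + T(348))/(S(-182) - 59164) = ((-16 - 128*601 + 8*(7*22)) + 348)/((324 - 182) - 59164) = ((-16 - 76928 + 8*154) + 348)/(142 - 59164) = ((-16 - 76928 + 1232) + 348)/(-59022) = (-75712 + 348)*(-1/59022) = -75364*(-1/59022) = 37682/29511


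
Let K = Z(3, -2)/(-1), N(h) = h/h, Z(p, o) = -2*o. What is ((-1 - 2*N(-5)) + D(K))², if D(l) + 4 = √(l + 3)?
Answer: (7 - I)² ≈ 48.0 - 14.0*I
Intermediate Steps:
N(h) = 1
K = -4 (K = -2*(-2)/(-1) = 4*(-1) = -4)
D(l) = -4 + √(3 + l) (D(l) = -4 + √(l + 3) = -4 + √(3 + l))
((-1 - 2*N(-5)) + D(K))² = ((-1 - 2*1) + (-4 + √(3 - 4)))² = ((-1 - 2) + (-4 + √(-1)))² = (-3 + (-4 + I))² = (-7 + I)²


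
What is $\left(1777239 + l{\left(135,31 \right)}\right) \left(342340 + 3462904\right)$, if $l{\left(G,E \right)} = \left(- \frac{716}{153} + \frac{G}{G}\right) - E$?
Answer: $\frac{1034692499696684}{153} \approx 6.7627 \cdot 10^{12}$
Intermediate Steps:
$l{\left(G,E \right)} = - \frac{563}{153} - E$ ($l{\left(G,E \right)} = \left(\left(-716\right) \frac{1}{153} + 1\right) - E = \left(- \frac{716}{153} + 1\right) - E = - \frac{563}{153} - E$)
$\left(1777239 + l{\left(135,31 \right)}\right) \left(342340 + 3462904\right) = \left(1777239 - \frac{5306}{153}\right) \left(342340 + 3462904\right) = \left(1777239 - \frac{5306}{153}\right) 3805244 = \frac{271912261}{153} \cdot 3805244 = \frac{1034692499696684}{153}$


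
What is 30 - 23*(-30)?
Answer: 720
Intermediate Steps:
30 - 23*(-30) = 30 + 690 = 720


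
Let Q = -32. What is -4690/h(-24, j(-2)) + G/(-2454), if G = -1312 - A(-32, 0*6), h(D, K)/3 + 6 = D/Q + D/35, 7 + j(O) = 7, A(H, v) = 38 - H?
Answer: 269123621/1019637 ≈ 263.94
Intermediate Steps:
j(O) = 0 (j(O) = -7 + 7 = 0)
h(D, K) = -18 - 9*D/1120 (h(D, K) = -18 + 3*(D/(-32) + D/35) = -18 + 3*(D*(-1/32) + D*(1/35)) = -18 + 3*(-D/32 + D/35) = -18 + 3*(-3*D/1120) = -18 - 9*D/1120)
G = -1382 (G = -1312 - (38 - 1*(-32)) = -1312 - (38 + 32) = -1312 - 1*70 = -1312 - 70 = -1382)
-4690/h(-24, j(-2)) + G/(-2454) = -4690/(-18 - 9/1120*(-24)) - 1382/(-2454) = -4690/(-18 + 27/140) - 1382*(-1/2454) = -4690/(-2493/140) + 691/1227 = -4690*(-140/2493) + 691/1227 = 656600/2493 + 691/1227 = 269123621/1019637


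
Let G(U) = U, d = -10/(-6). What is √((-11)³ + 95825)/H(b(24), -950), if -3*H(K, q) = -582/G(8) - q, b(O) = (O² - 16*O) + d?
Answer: -12*√94494/3509 ≈ -1.0512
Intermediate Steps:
d = 5/3 (d = -10*(-⅙) = 5/3 ≈ 1.6667)
b(O) = 5/3 + O² - 16*O (b(O) = (O² - 16*O) + 5/3 = 5/3 + O² - 16*O)
H(K, q) = 97/4 + q/3 (H(K, q) = -(-582/8 - q)/3 = -(-582*⅛ - q)/3 = -(-291/4 - q)/3 = 97/4 + q/3)
√((-11)³ + 95825)/H(b(24), -950) = √((-11)³ + 95825)/(97/4 + (⅓)*(-950)) = √(-1331 + 95825)/(97/4 - 950/3) = √94494/(-3509/12) = √94494*(-12/3509) = -12*√94494/3509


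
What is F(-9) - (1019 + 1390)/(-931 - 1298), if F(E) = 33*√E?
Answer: 803/743 + 99*I ≈ 1.0808 + 99.0*I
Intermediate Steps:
F(-9) - (1019 + 1390)/(-931 - 1298) = 33*√(-9) - (1019 + 1390)/(-931 - 1298) = 33*(3*I) - 2409/(-2229) = 99*I - 2409*(-1)/2229 = 99*I - 1*(-803/743) = 99*I + 803/743 = 803/743 + 99*I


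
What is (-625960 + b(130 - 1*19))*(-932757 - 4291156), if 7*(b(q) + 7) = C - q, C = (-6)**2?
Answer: 22890371835572/7 ≈ 3.2701e+12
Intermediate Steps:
C = 36
b(q) = -13/7 - q/7 (b(q) = -7 + (36 - q)/7 = -7 + (36/7 - q/7) = -13/7 - q/7)
(-625960 + b(130 - 1*19))*(-932757 - 4291156) = (-625960 + (-13/7 - (130 - 1*19)/7))*(-932757 - 4291156) = (-625960 + (-13/7 - (130 - 19)/7))*(-5223913) = (-625960 + (-13/7 - 1/7*111))*(-5223913) = (-625960 + (-13/7 - 111/7))*(-5223913) = (-625960 - 124/7)*(-5223913) = -4381844/7*(-5223913) = 22890371835572/7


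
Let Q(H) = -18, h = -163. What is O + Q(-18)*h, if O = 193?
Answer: 3127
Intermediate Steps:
O + Q(-18)*h = 193 - 18*(-163) = 193 + 2934 = 3127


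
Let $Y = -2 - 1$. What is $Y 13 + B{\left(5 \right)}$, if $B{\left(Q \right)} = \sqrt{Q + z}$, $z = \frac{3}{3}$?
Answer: $-39 + \sqrt{6} \approx -36.551$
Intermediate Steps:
$Y = -3$ ($Y = -2 - 1 = -3$)
$z = 1$ ($z = 3 \cdot \frac{1}{3} = 1$)
$B{\left(Q \right)} = \sqrt{1 + Q}$ ($B{\left(Q \right)} = \sqrt{Q + 1} = \sqrt{1 + Q}$)
$Y 13 + B{\left(5 \right)} = \left(-3\right) 13 + \sqrt{1 + 5} = -39 + \sqrt{6}$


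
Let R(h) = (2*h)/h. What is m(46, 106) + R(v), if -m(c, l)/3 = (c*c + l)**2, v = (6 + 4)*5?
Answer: -14811850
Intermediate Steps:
v = 50 (v = 10*5 = 50)
R(h) = 2
m(c, l) = -3*(l + c**2)**2 (m(c, l) = -3*(c*c + l)**2 = -3*(c**2 + l)**2 = -3*(l + c**2)**2)
m(46, 106) + R(v) = -3*(106 + 46**2)**2 + 2 = -3*(106 + 2116)**2 + 2 = -3*2222**2 + 2 = -3*4937284 + 2 = -14811852 + 2 = -14811850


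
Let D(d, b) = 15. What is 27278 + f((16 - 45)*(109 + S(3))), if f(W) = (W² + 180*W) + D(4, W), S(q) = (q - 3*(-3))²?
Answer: 52538202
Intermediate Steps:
S(q) = (9 + q)² (S(q) = (q + 9)² = (9 + q)²)
f(W) = 15 + W² + 180*W (f(W) = (W² + 180*W) + 15 = 15 + W² + 180*W)
27278 + f((16 - 45)*(109 + S(3))) = 27278 + (15 + ((16 - 45)*(109 + (9 + 3)²))² + 180*((16 - 45)*(109 + (9 + 3)²))) = 27278 + (15 + (-29*(109 + 12²))² + 180*(-29*(109 + 12²))) = 27278 + (15 + (-29*(109 + 144))² + 180*(-29*(109 + 144))) = 27278 + (15 + (-29*253)² + 180*(-29*253)) = 27278 + (15 + (-7337)² + 180*(-7337)) = 27278 + (15 + 53831569 - 1320660) = 27278 + 52510924 = 52538202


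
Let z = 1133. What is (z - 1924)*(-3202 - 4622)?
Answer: 6188784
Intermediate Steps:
(z - 1924)*(-3202 - 4622) = (1133 - 1924)*(-3202 - 4622) = -791*(-7824) = 6188784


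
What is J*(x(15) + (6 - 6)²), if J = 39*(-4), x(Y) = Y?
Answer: -2340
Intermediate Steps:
J = -156
J*(x(15) + (6 - 6)²) = -156*(15 + (6 - 6)²) = -156*(15 + 0²) = -156*(15 + 0) = -156*15 = -2340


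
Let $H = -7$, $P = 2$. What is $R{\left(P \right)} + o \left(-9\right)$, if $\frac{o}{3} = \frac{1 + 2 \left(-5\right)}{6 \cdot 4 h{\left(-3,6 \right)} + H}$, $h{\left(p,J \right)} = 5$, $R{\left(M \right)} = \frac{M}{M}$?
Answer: $\frac{356}{113} \approx 3.1504$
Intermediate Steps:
$R{\left(M \right)} = 1$
$o = - \frac{27}{113}$ ($o = 3 \frac{1 + 2 \left(-5\right)}{6 \cdot 4 \cdot 5 - 7} = 3 \frac{1 - 10}{24 \cdot 5 - 7} = 3 \left(- \frac{9}{120 - 7}\right) = 3 \left(- \frac{9}{113}\right) = - \frac{27}{113} \approx -0.23894$)
$R{\left(P \right)} + o \left(-9\right) = 1 - - \frac{243}{113} = 1 + \frac{243}{113} = \frac{356}{113}$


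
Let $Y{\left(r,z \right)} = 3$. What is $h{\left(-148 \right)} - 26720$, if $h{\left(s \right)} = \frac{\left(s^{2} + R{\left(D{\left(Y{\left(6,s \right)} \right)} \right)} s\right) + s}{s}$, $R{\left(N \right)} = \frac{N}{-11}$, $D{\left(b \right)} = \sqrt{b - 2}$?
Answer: $- \frac{295538}{11} \approx -26867.0$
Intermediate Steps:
$D{\left(b \right)} = \sqrt{-2 + b}$
$R{\left(N \right)} = - \frac{N}{11}$ ($R{\left(N \right)} = N \left(- \frac{1}{11}\right) = - \frac{N}{11}$)
$h{\left(s \right)} = \frac{s^{2} + \frac{10 s}{11}}{s}$ ($h{\left(s \right)} = \frac{\left(s^{2} + - \frac{\sqrt{-2 + 3}}{11} s\right) + s}{s} = \frac{\left(s^{2} + - \frac{\sqrt{1}}{11} s\right) + s}{s} = \frac{\left(s^{2} + \left(- \frac{1}{11}\right) 1 s\right) + s}{s} = \frac{\left(s^{2} - \frac{s}{11}\right) + s}{s} = \frac{s^{2} + \frac{10 s}{11}}{s}$)
$h{\left(-148 \right)} - 26720 = \left(\frac{10}{11} - 148\right) - 26720 = - \frac{1618}{11} - 26720 = - \frac{295538}{11}$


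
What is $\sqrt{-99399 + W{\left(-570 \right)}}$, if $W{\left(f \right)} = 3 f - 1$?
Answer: $i \sqrt{101110} \approx 317.98 i$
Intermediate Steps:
$W{\left(f \right)} = -1 + 3 f$
$\sqrt{-99399 + W{\left(-570 \right)}} = \sqrt{-99399 + \left(-1 + 3 \left(-570\right)\right)} = \sqrt{-99399 - 1711} = \sqrt{-101110} = i \sqrt{101110}$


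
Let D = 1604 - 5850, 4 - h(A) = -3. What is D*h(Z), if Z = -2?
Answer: -29722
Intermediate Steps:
h(A) = 7 (h(A) = 4 - 1*(-3) = 4 + 3 = 7)
D = -4246
D*h(Z) = -4246*7 = -29722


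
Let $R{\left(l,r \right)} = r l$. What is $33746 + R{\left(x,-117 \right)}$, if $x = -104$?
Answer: $45914$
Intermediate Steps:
$R{\left(l,r \right)} = l r$
$33746 + R{\left(x,-117 \right)} = 33746 - -12168 = 33746 + 12168 = 45914$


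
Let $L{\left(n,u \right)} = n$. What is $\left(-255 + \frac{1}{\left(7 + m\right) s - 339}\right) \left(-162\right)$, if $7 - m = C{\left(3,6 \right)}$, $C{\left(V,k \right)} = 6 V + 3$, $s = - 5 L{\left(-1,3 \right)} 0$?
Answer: $\frac{4668084}{113} \approx 41311.0$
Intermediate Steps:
$s = 0$ ($s = \left(-5\right) \left(-1\right) 0 = 5 \cdot 0 = 0$)
$C{\left(V,k \right)} = 3 + 6 V$
$m = -14$ ($m = 7 - \left(3 + 6 \cdot 3\right) = 7 - \left(3 + 18\right) = 7 - 21 = -14$)
$\left(-255 + \frac{1}{\left(7 + m\right) s - 339}\right) \left(-162\right) = \left(-255 + \frac{1}{\left(7 - 14\right) 0 - 339}\right) \left(-162\right) = \left(-255 + \frac{1}{\left(-7\right) 0 - 339}\right) \left(-162\right) = \left(-255 + \frac{1}{0 - 339}\right) \left(-162\right) = \left(-255 + \frac{1}{-339}\right) \left(-162\right) = \left(-255 - \frac{1}{339}\right) \left(-162\right) = \left(- \frac{86446}{339}\right) \left(-162\right) = \frac{4668084}{113}$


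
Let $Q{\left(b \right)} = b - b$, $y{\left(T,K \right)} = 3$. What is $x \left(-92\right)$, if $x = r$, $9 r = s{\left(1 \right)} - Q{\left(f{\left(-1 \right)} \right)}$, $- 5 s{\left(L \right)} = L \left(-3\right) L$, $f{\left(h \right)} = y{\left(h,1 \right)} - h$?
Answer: $- \frac{92}{15} \approx -6.1333$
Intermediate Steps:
$f{\left(h \right)} = 3 - h$
$Q{\left(b \right)} = 0$
$s{\left(L \right)} = \frac{3 L^{2}}{5}$ ($s{\left(L \right)} = - \frac{L \left(-3\right) L}{5} = - \frac{- 3 L L}{5} = - \frac{\left(-3\right) L^{2}}{5} = \frac{3 L^{2}}{5}$)
$r = \frac{1}{15}$ ($r = \frac{\frac{3 \cdot 1^{2}}{5} - 0}{9} = \frac{\frac{3}{5} \cdot 1 + 0}{9} = \frac{\frac{3}{5} + 0}{9} = \frac{1}{9} \cdot \frac{3}{5} = \frac{1}{15} \approx 0.066667$)
$x = \frac{1}{15} \approx 0.066667$
$x \left(-92\right) = \frac{1}{15} \left(-92\right) = - \frac{92}{15}$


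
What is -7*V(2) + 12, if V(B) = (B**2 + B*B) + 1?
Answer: -51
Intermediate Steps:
V(B) = 1 + 2*B**2 (V(B) = (B**2 + B**2) + 1 = 2*B**2 + 1 = 1 + 2*B**2)
-7*V(2) + 12 = -7*(1 + 2*2**2) + 12 = -7*(1 + 2*4) + 12 = -7*(1 + 8) + 12 = -7*9 + 12 = -63 + 12 = -51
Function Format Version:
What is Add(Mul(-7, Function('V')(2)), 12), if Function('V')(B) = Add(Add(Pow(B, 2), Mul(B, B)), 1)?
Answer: -51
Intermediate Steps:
Function('V')(B) = Add(1, Mul(2, Pow(B, 2))) (Function('V')(B) = Add(Add(Pow(B, 2), Pow(B, 2)), 1) = Add(Mul(2, Pow(B, 2)), 1) = Add(1, Mul(2, Pow(B, 2))))
Add(Mul(-7, Function('V')(2)), 12) = Add(Mul(-7, Add(1, Mul(2, Pow(2, 2)))), 12) = Add(Mul(-7, Add(1, Mul(2, 4))), 12) = Add(Mul(-7, Add(1, 8)), 12) = Add(Mul(-7, 9), 12) = Add(-63, 12) = -51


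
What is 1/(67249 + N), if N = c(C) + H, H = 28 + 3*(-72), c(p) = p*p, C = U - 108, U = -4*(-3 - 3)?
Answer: 1/74117 ≈ 1.3492e-5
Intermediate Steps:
U = 24 (U = -4*(-6) = 24)
C = -84 (C = 24 - 108 = -84)
c(p) = p**2
H = -188 (H = 28 - 216 = -188)
N = 6868 (N = (-84)**2 - 188 = 7056 - 188 = 6868)
1/(67249 + N) = 1/(67249 + 6868) = 1/74117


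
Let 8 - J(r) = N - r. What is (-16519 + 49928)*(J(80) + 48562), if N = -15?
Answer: 1625848985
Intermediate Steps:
J(r) = 23 + r (J(r) = 8 - (-15 - r) = 8 + (15 + r) = 23 + r)
(-16519 + 49928)*(J(80) + 48562) = (-16519 + 49928)*((23 + 80) + 48562) = 33409*(103 + 48562) = 33409*48665 = 1625848985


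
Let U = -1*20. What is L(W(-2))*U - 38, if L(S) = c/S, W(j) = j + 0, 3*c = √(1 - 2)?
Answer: -38 + 10*I/3 ≈ -38.0 + 3.3333*I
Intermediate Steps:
c = I/3 (c = √(1 - 2)/3 = √(-1)/3 = I/3 ≈ 0.33333*I)
W(j) = j
L(S) = I/(3*S) (L(S) = (I/3)/S = I/(3*S))
U = -20
L(W(-2))*U - 38 = ((⅓)*I/(-2))*(-20) - 38 = ((⅓)*I*(-½))*(-20) - 38 = -I/6*(-20) - 38 = 10*I/3 - 38 = -38 + 10*I/3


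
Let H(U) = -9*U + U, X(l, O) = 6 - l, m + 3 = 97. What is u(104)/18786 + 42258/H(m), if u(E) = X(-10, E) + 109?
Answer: -198441197/3531768 ≈ -56.188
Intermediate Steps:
m = 94 (m = -3 + 97 = 94)
u(E) = 125 (u(E) = (6 - 1*(-10)) + 109 = (6 + 10) + 109 = 16 + 109 = 125)
H(U) = -8*U
u(104)/18786 + 42258/H(m) = 125/18786 + 42258/((-8*94)) = 125*(1/18786) + 42258/(-752) = 125/18786 + 42258*(-1/752) = 125/18786 - 21129/376 = -198441197/3531768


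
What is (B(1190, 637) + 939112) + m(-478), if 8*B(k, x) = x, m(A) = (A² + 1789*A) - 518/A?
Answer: 597566363/1912 ≈ 3.1253e+5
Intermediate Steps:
m(A) = A² - 518/A + 1789*A
B(k, x) = x/8
(B(1190, 637) + 939112) + m(-478) = ((⅛)*637 + 939112) + (-518 + (-478)²*(1789 - 478))/(-478) = (637/8 + 939112) - (-518 + 228484*1311)/478 = 7513533/8 - (-518 + 299542524)/478 = 7513533/8 - 1/478*299542006 = 7513533/8 - 149771003/239 = 597566363/1912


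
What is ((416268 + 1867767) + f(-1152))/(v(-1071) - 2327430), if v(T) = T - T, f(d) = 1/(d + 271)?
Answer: -1006117417/1025232915 ≈ -0.98135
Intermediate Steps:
f(d) = 1/(271 + d)
v(T) = 0
((416268 + 1867767) + f(-1152))/(v(-1071) - 2327430) = ((416268 + 1867767) + 1/(271 - 1152))/(0 - 2327430) = (2284035 + 1/(-881))/(-2327430) = (2284035 - 1/881)*(-1/2327430) = (2012234834/881)*(-1/2327430) = -1006117417/1025232915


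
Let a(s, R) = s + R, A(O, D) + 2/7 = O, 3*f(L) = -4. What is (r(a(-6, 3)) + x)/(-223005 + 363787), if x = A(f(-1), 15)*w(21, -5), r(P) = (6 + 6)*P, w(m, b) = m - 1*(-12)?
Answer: -313/492737 ≈ -0.00063523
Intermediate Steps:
f(L) = -4/3 (f(L) = (⅓)*(-4) = -4/3)
A(O, D) = -2/7 + O
a(s, R) = R + s
w(m, b) = 12 + m (w(m, b) = m + 12 = 12 + m)
r(P) = 12*P
x = -374/7 (x = (-2/7 - 4/3)*(12 + 21) = -34/21*33 = -374/7 ≈ -53.429)
(r(a(-6, 3)) + x)/(-223005 + 363787) = (12*(3 - 6) - 374/7)/(-223005 + 363787) = (12*(-3) - 374/7)/140782 = (-36 - 374/7)*(1/140782) = -626/7*1/140782 = -313/492737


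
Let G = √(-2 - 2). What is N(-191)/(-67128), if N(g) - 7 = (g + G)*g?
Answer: -4561/8391 + 191*I/33564 ≈ -0.54356 + 0.0056906*I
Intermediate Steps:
G = 2*I (G = √(-4) = 2*I ≈ 2.0*I)
N(g) = 7 + g*(g + 2*I) (N(g) = 7 + (g + 2*I)*g = 7 + g*(g + 2*I))
N(-191)/(-67128) = (7 + (-191)² + 2*I*(-191))/(-67128) = (7 + 36481 - 382*I)*(-1/67128) = (36488 - 382*I)*(-1/67128) = -4561/8391 + 191*I/33564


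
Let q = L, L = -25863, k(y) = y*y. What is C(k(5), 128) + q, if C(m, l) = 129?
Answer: -25734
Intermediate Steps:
k(y) = y²
q = -25863
C(k(5), 128) + q = 129 - 25863 = -25734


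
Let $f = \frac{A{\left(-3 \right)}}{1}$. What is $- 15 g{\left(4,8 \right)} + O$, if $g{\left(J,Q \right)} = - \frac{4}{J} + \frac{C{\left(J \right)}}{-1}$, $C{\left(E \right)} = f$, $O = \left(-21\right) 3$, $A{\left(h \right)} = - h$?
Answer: $-3$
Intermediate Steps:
$f = 3$ ($f = \frac{\left(-1\right) \left(-3\right)}{1} = 3 \cdot 1 = 3$)
$O = -63$
$C{\left(E \right)} = 3$
$g{\left(J,Q \right)} = -3 - \frac{4}{J}$ ($g{\left(J,Q \right)} = - \frac{4}{J} + \frac{3}{-1} = - \frac{4}{J} + 3 \left(-1\right) = - \frac{4}{J} - 3 = -3 - \frac{4}{J}$)
$- 15 g{\left(4,8 \right)} + O = - 15 \left(-3 - \frac{4}{4}\right) - 63 = - 15 \left(-3 - 1\right) - 63 = \left(-15\right) \left(-4\right) - 63 = 60 - 63 = -3$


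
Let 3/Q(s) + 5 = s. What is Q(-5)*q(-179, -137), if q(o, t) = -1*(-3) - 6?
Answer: 9/10 ≈ 0.90000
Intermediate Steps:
Q(s) = 3/(-5 + s)
q(o, t) = -3 (q(o, t) = 3 - 6 = -3)
Q(-5)*q(-179, -137) = (3/(-5 - 5))*(-3) = (3/(-10))*(-3) = (3*(-⅒))*(-3) = -3/10*(-3) = 9/10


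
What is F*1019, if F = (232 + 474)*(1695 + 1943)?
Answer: 2617228132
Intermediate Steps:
F = 2568428 (F = 706*3638 = 2568428)
F*1019 = 2568428*1019 = 2617228132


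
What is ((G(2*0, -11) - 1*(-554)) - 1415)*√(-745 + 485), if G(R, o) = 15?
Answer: -1692*I*√65 ≈ -13641.0*I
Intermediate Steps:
((G(2*0, -11) - 1*(-554)) - 1415)*√(-745 + 485) = ((15 - 1*(-554)) - 1415)*√(-745 + 485) = ((15 + 554) - 1415)*√(-260) = (569 - 1415)*(2*I*√65) = -1692*I*√65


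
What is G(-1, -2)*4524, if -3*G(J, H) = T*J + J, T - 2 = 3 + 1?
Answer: 10556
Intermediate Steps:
T = 6 (T = 2 + (3 + 1) = 2 + 4 = 6)
G(J, H) = -7*J/3 (G(J, H) = -(6*J + J)/3 = -7*J/3)
G(-1, -2)*4524 = -7/3*(-1)*4524 = (7/3)*4524 = 10556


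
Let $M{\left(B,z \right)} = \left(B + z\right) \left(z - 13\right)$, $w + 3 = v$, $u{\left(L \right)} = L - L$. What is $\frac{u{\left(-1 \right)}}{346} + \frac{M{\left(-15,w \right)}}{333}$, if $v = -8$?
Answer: $\frac{208}{111} \approx 1.8739$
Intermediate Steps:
$u{\left(L \right)} = 0$
$w = -11$ ($w = -3 - 8 = -11$)
$M{\left(B,z \right)} = \left(-13 + z\right) \left(B + z\right)$ ($M{\left(B,z \right)} = \left(B + z\right) \left(-13 + z\right) = \left(-13 + z\right) \left(B + z\right)$)
$\frac{u{\left(-1 \right)}}{346} + \frac{M{\left(-15,w \right)}}{333} = \frac{0}{346} + \frac{\left(-11\right)^{2} - -195 - -143 - -165}{333} = 0 \cdot \frac{1}{346} + \left(121 + 195 + 143 + 165\right) \frac{1}{333} = 0 + 624 \cdot \frac{1}{333} = 0 + \frac{208}{111} = \frac{208}{111}$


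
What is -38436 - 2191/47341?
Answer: -259942981/6763 ≈ -38436.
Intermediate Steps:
-38436 - 2191/47341 = -38436 - 1*313/6763 = -38436 - 313/6763 = -259942981/6763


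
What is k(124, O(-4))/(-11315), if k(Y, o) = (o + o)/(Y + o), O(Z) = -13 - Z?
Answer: 18/1301225 ≈ 1.3833e-5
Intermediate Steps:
k(Y, o) = 2*o/(Y + o) (k(Y, o) = (2*o)/(Y + o) = 2*o/(Y + o))
k(124, O(-4))/(-11315) = (2*(-13 - 1*(-4))/(124 + (-13 - 1*(-4))))/(-11315) = (2*(-13 + 4)/(124 + (-13 + 4)))*(-1/11315) = (2*(-9)/(124 - 9))*(-1/11315) = (2*(-9)/115)*(-1/11315) = (2*(-9)*(1/115))*(-1/11315) = -18/115*(-1/11315) = 18/1301225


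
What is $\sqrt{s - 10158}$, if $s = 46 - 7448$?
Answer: $2 i \sqrt{4390} \approx 132.51 i$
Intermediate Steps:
$s = -7402$ ($s = 46 - 7448 = -7402$)
$\sqrt{s - 10158} = \sqrt{-7402 - 10158} = \sqrt{-17560} = 2 i \sqrt{4390}$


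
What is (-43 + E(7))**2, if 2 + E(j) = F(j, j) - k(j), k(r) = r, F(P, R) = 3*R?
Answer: 961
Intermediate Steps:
E(j) = -2 + 2*j (E(j) = -2 + (3*j - j) = -2 + 2*j)
(-43 + E(7))**2 = (-43 + (-2 + 2*7))**2 = (-43 + (-2 + 14))**2 = (-43 + 12)**2 = (-31)**2 = 961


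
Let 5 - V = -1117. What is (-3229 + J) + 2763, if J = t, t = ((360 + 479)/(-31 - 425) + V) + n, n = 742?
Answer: 636649/456 ≈ 1396.2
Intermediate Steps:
V = 1122 (V = 5 - 1*(-1117) = 5 + 1117 = 1122)
t = 849145/456 (t = ((360 + 479)/(-31 - 425) + 1122) + 742 = (839/(-456) + 1122) + 742 = (839*(-1/456) + 1122) + 742 = (-839/456 + 1122) + 742 = 510793/456 + 742 = 849145/456 ≈ 1862.2)
J = 849145/456 ≈ 1862.2
(-3229 + J) + 2763 = (-3229 + 849145/456) + 2763 = -623279/456 + 2763 = 636649/456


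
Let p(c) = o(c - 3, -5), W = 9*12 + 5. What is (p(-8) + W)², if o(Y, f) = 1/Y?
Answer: 1542564/121 ≈ 12748.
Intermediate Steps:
W = 113 (W = 108 + 5 = 113)
o(Y, f) = 1/Y
p(c) = 1/(-3 + c) (p(c) = 1/(c - 3) = 1/(-3 + c))
(p(-8) + W)² = (1/(-3 - 8) + 113)² = (1/(-11) + 113)² = (-1/11 + 113)² = (1242/11)² = 1542564/121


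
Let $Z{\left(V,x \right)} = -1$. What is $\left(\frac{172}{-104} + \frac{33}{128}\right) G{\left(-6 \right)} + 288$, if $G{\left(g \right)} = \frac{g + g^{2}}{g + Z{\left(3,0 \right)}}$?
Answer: $\frac{1712157}{5824} \approx 293.98$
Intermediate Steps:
$G{\left(g \right)} = \frac{g + g^{2}}{-1 + g}$ ($G{\left(g \right)} = \frac{g + g^{2}}{g - 1} = \frac{g + g^{2}}{-1 + g}$)
$\left(\frac{172}{-104} + \frac{33}{128}\right) G{\left(-6 \right)} + 288 = \left(\frac{172}{-104} + \frac{33}{128}\right) \left(- \frac{6 \left(1 - 6\right)}{-1 - 6}\right) + 288 = \left(172 \left(- \frac{1}{104}\right) + 33 \cdot \frac{1}{128}\right) \left(\left(-6\right) \frac{1}{-7} \left(-5\right)\right) + 288 = \left(- \frac{43}{26} + \frac{33}{128}\right) \left(\left(-6\right) \left(- \frac{1}{7}\right) \left(-5\right)\right) + 288 = \left(- \frac{2323}{1664}\right) \left(- \frac{30}{7}\right) + 288 = \frac{34845}{5824} + 288 = \frac{1712157}{5824}$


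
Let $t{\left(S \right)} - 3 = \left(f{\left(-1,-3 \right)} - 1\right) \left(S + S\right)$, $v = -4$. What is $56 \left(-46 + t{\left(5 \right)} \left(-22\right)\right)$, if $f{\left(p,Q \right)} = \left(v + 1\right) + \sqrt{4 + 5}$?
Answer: $6048$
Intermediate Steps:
$f{\left(p,Q \right)} = 0$ ($f{\left(p,Q \right)} = \left(-4 + 1\right) + \sqrt{4 + 5} = -3 + \sqrt{9} = -3 + 3 = 0$)
$t{\left(S \right)} = 3 - 2 S$ ($t{\left(S \right)} = 3 + \left(0 - 1\right) \left(S + S\right) = 3 - 2 S$)
$56 \left(-46 + t{\left(5 \right)} \left(-22\right)\right) = 56 \left(-46 + \left(3 - 10\right) \left(-22\right)\right) = 56 \left(-46 - -154\right) = 56 \left(-46 + 154\right) = 56 \cdot 108 = 6048$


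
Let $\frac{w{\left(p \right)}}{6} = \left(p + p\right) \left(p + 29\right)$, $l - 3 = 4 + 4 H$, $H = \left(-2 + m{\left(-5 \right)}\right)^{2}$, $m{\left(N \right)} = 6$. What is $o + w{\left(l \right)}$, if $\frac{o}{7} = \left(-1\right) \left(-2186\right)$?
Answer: $100502$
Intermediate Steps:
$H = 16$ ($H = \left(-2 + 6\right)^{2} = 4^{2} = 16$)
$l = 71$ ($l = 3 + \left(4 + 4 \cdot 16\right) = 3 + \left(4 + 64\right) = 3 + 68 = 71$)
$w{\left(p \right)} = 12 p \left(29 + p\right)$ ($w{\left(p \right)} = 6 \left(p + p\right) \left(p + 29\right) = 6 \cdot 2 p \left(29 + p\right) = 12 p \left(29 + p\right)$)
$o = 15302$ ($o = 7 \left(\left(-1\right) \left(-2186\right)\right) = 7 \cdot 2186 = 15302$)
$o + w{\left(l \right)} = 15302 + 12 \cdot 71 \left(29 + 71\right) = 15302 + 12 \cdot 71 \cdot 100 = 15302 + 85200 = 100502$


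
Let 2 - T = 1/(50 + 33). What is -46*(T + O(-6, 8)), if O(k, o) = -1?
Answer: -3772/83 ≈ -45.446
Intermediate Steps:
T = 165/83 (T = 2 - 1/(50 + 33) = 2 - 1/83 = 165/83 ≈ 1.9880)
-46*(T + O(-6, 8)) = -46*(165/83 - 1) = -46*82/83 = -3772/83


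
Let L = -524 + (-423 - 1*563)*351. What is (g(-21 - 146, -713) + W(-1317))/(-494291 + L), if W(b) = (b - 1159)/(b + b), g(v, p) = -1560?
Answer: 2053282/1107466617 ≈ 0.0018540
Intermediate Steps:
W(b) = (-1159 + b)/(2*b) (W(b) = (-1159 + b)/((2*b)) = (-1159 + b)*(1/(2*b)) = (-1159 + b)/(2*b))
L = -346610 (L = -524 + (-423 - 563)*351 = -524 - 986*351 = -524 - 346086 = -346610)
(g(-21 - 146, -713) + W(-1317))/(-494291 + L) = (-1560 + (½)*(-1159 - 1317)/(-1317))/(-494291 - 346610) = (-1560 + (½)*(-1/1317)*(-2476))/(-840901) = (-1560 + 1238/1317)*(-1/840901) = -2053282/1317*(-1/840901) = 2053282/1107466617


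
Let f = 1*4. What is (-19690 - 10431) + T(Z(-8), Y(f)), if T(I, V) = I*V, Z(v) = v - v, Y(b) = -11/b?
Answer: -30121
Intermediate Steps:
f = 4
Z(v) = 0
(-19690 - 10431) + T(Z(-8), Y(f)) = (-19690 - 10431) + 0*(-11/4) = -30121 + 0*(-11*1/4) = -30121 + 0*(-11/4) = -30121 + 0 = -30121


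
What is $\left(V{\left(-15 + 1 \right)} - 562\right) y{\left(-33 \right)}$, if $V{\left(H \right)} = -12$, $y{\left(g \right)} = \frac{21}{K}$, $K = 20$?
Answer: $- \frac{6027}{10} \approx -602.7$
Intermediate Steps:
$y{\left(g \right)} = \frac{21}{20}$
$\left(V{\left(-15 + 1 \right)} - 562\right) y{\left(-33 \right)} = \left(-12 - 562\right) \frac{21}{20} = \left(-574\right) \frac{21}{20} = - \frac{6027}{10}$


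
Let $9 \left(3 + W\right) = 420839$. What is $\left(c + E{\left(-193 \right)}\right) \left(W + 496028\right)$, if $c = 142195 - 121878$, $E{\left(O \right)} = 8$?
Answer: $\frac{33096308600}{3} \approx 1.1032 \cdot 10^{10}$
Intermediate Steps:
$W = \frac{420812}{9}$ ($W = -3 + \frac{1}{9} \cdot 420839 = -3 + \frac{420839}{9} = \frac{420812}{9} \approx 46757.0$)
$c = 20317$ ($c = 142195 - 121878 = 20317$)
$\left(c + E{\left(-193 \right)}\right) \left(W + 496028\right) = \left(20317 + 8\right) \left(\frac{420812}{9} + 496028\right) = 20325 \cdot \frac{4885064}{9} = \frac{33096308600}{3}$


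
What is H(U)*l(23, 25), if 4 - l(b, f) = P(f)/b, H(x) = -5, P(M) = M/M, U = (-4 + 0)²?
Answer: -455/23 ≈ -19.783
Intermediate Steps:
U = 16 (U = (-4)² = 16)
P(M) = 1
l(b, f) = 4 - 1/b
H(U)*l(23, 25) = -5*(4 - 1/23) = -5*91/23 = -455/23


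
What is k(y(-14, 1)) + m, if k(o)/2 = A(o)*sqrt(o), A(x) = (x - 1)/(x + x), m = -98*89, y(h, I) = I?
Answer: -8722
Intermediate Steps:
m = -8722
A(x) = (-1 + x)/(2*x) (A(x) = (-1 + x)/((2*x)) = (-1 + x)*(1/(2*x)) = (-1 + x)/(2*x))
k(o) = (-1 + o)/sqrt(o) (k(o) = 2*(((-1 + o)/(2*o))*sqrt(o)) = 2*((-1 + o)/(2*sqrt(o))) = (-1 + o)/sqrt(o))
k(y(-14, 1)) + m = (-1 + 1)/sqrt(1) - 8722 = 1*0 - 8722 = 0 - 8722 = -8722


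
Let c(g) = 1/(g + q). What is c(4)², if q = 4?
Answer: 1/64 ≈ 0.015625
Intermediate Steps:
c(g) = 1/(4 + g) (c(g) = 1/(g + 4) = 1/(4 + g))
c(4)² = (1/(4 + 4))² = (1/8)² = (⅛)² = 1/64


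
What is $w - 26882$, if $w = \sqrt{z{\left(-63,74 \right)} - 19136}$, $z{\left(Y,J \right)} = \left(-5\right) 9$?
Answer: $-26882 + i \sqrt{19181} \approx -26882.0 + 138.5 i$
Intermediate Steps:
$z{\left(Y,J \right)} = -45$
$w = i \sqrt{19181}$ ($w = \sqrt{-45 - 19136} = \sqrt{-19181} = i \sqrt{19181} \approx 138.5 i$)
$w - 26882 = i \sqrt{19181} - 26882 = -26882 + i \sqrt{19181}$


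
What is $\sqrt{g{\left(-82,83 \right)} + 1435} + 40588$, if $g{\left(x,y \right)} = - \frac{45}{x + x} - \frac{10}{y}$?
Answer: $40588 + \frac{\sqrt{66478676945}}{6806} \approx 40626.0$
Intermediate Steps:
$g{\left(x,y \right)} = - \frac{10}{y} - \frac{45}{2 x}$ ($g{\left(x,y \right)} = - \frac{45}{2 x} - \frac{10}{y} = - \frac{10}{y} - \frac{45}{2 x}$)
$\sqrt{g{\left(-82,83 \right)} + 1435} + 40588 = \sqrt{\left(- \frac{10}{83} - \frac{45}{2 \left(-82\right)}\right) + 1435} + 40588 = \sqrt{\left(\left(-10\right) \frac{1}{83} - - \frac{45}{164}\right) + 1435} + 40588 = \sqrt{\left(- \frac{10}{83} + \frac{45}{164}\right) + 1435} + 40588 = \sqrt{\frac{2095}{13612} + 1435} + 40588 = \sqrt{\frac{19535315}{13612}} + 40588 = \frac{\sqrt{66478676945}}{6806} + 40588 = 40588 + \frac{\sqrt{66478676945}}{6806}$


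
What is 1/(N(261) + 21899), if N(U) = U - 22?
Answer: 1/22138 ≈ 4.5171e-5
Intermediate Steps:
N(U) = -22 + U
1/(N(261) + 21899) = 1/((-22 + 261) + 21899) = 1/(239 + 21899) = 1/22138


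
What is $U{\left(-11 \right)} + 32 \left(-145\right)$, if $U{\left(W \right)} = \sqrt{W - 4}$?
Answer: $-4640 + i \sqrt{15} \approx -4640.0 + 3.873 i$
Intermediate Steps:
$U{\left(W \right)} = \sqrt{-4 + W}$
$U{\left(-11 \right)} + 32 \left(-145\right) = \sqrt{-4 - 11} + 32 \left(-145\right) = \sqrt{-15} - 4640 = i \sqrt{15} - 4640 = -4640 + i \sqrt{15}$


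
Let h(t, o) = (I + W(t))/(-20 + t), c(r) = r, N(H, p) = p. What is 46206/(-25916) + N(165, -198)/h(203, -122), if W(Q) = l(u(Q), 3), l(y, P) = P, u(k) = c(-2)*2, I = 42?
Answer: -52284423/64790 ≈ -806.98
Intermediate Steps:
u(k) = -4 (u(k) = -2*2 = -4)
W(Q) = 3
h(t, o) = 45/(-20 + t) (h(t, o) = (42 + 3)/(-20 + t) = 45/(-20 + t))
46206/(-25916) + N(165, -198)/h(203, -122) = 46206/(-25916) - 198/(45/(-20 + 203)) = 46206*(-1/25916) - 198/(45/183) = -23103/12958 - 198/(45*(1/183)) = -23103/12958 - 198/15/61 = -23103/12958 - 198*61/15 = -23103/12958 - 4026/5 = -52284423/64790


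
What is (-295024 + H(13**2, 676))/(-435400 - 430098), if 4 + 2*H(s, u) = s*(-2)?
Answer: 295195/865498 ≈ 0.34107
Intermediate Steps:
H(s, u) = -2 - s (H(s, u) = -2 + (s*(-2))/2 = -2 + (-2*s)/2 = -2 - s)
(-295024 + H(13**2, 676))/(-435400 - 430098) = (-295024 + (-2 - 1*13**2))/(-435400 - 430098) = (-295024 + (-2 - 1*169))/(-865498) = (-295024 + (-2 - 169))*(-1/865498) = (-295024 - 171)*(-1/865498) = -295195*(-1/865498) = 295195/865498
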